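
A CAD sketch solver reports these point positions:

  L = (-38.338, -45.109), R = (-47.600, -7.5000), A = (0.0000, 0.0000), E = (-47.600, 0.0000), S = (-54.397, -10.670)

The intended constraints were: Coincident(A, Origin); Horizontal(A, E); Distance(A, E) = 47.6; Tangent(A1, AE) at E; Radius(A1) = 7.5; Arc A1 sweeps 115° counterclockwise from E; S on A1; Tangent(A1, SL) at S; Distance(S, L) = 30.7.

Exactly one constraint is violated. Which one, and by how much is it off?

Distance(S, L) = 30.7 — off by 7.30.

A = (0.00, 0.00) ✓; A.y = 0.00, E.y = 0.00 ✓; |AE| = 47.60 ✓; ∠(RE, EA) = 90.00° ✓; |RE| = 7.500 ✓; bearing(R→S) − bearing(R→E) = 115.0° ✓; |RS| = 7.500 ✓; ∠(RS, SL) = 90.00° ✓; |SL| = 38.00 ✗.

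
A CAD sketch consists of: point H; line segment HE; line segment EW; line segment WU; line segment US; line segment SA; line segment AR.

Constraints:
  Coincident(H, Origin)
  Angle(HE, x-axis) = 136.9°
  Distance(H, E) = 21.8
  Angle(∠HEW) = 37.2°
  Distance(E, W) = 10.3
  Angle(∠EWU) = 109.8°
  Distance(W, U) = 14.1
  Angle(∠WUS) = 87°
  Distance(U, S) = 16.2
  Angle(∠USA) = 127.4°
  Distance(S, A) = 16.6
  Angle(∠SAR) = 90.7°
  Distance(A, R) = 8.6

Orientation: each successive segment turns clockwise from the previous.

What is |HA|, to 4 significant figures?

31.65

H is at the origin; HE runs at 136.9° with length 21.8, so E = (-15.92, 14.90). ∠HEW = 37.2° gives EW at -5.900° from the x-axis; with |EW| = 10.3, W = (-5.672, 13.84). ∠EWU = 109.8° gives WU at -76.10° from the x-axis; with |WU| = 14.1, U = (-2.285, 0.1495). ∠WUS = 87.0° gives US at -169.1° from the x-axis; with |US| = 16.2, S = (-18.19, -2.914). ∠USA = 127.4° gives SA at 138.3° from the x-axis; with |SA| = 16.6, A = (-30.59, 8.129). Then |HA| = |A − H| = 31.65.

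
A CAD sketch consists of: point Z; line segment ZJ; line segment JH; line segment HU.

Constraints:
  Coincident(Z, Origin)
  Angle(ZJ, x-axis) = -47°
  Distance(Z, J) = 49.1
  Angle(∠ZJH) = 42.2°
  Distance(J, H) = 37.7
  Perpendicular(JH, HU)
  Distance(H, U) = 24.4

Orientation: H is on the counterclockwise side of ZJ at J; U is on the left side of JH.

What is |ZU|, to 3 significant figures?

8.68

∠ZJH = 42.2°, so JH runs at -47.0° + (180° − 42.2°) = 90.8° from the x-axis; with |JH| = 37.7, H = J + 37.7·(cos 90.8°, sin 90.8°) = (33.0, 1.79). The perpendicularity gives HU at right angles to JH; with |HU| = 24.4 on the left of JH, U = H + 24.4·(-1.00, -0.0140) = (8.56, 1.45). Then |ZU| = |U − Z| = 8.68.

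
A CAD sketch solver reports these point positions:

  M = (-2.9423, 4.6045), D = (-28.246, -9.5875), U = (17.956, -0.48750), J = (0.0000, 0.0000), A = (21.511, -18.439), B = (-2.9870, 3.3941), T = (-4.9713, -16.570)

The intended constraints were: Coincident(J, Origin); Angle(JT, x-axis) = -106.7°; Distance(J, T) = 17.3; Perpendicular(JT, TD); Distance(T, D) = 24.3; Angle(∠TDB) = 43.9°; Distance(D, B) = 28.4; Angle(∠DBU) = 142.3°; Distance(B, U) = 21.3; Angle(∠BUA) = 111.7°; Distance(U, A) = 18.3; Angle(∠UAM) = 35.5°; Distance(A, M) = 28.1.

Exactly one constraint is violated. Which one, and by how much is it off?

Distance(A, M) = 28.1 — off by 5.50.

J = (0.00, 0.00) ✓; JT at -106.7° ✓; |JT| = 17.30 ✓; ∠(JT, TD) = 90.00° ✓; |TD| = 24.30 ✓; ∠TDB = 43.90° ✓; |DB| = 28.40 ✓; ∠DBU = 142.3° ✓; |BU| = 21.30 ✓; ∠BUA = 111.7° ✓; |UA| = 18.30 ✓; ∠UAM = 35.50° ✓; |AM| = 33.60 ✗.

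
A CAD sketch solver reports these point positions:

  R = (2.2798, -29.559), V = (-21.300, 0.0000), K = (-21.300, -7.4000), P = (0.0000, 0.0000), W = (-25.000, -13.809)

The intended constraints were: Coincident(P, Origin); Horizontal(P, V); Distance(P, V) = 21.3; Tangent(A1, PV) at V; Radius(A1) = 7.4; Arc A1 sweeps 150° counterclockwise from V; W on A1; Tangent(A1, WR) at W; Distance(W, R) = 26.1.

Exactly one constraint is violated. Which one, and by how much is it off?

Distance(W, R) = 26.1 — off by 5.40.

P = (0.00, 0.00) ✓; P.y = 0.00, V.y = 0.00 ✓; |PV| = 21.30 ✓; ∠(KV, VP) = 90.00° ✓; |KV| = 7.400 ✓; bearing(K→W) − bearing(K→V) = 150.0° ✓; |KW| = 7.400 ✓; ∠(KW, WR) = 90.00° ✓; |WR| = 31.50 ✗.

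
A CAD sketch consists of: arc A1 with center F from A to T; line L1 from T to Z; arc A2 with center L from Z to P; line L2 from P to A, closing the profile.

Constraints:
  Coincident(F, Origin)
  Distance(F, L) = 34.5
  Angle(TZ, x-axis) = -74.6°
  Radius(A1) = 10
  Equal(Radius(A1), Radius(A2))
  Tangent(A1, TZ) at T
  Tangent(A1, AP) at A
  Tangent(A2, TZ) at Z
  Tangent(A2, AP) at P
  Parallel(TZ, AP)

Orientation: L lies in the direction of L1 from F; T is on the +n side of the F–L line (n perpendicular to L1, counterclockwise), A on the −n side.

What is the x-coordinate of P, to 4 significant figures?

-0.4793

Tangency of A1 to both parallel lines with radius 10.0 puts T and A at F ± 10.0·n: T = (9.641, 2.656), A = (-9.641, -2.656). Equal radii place Z and P the same way about L: Z = L + 10.0·n = (18.80, -30.61), P = L − 10.0·n = (-0.4793, -35.92). So P.x = -0.4793.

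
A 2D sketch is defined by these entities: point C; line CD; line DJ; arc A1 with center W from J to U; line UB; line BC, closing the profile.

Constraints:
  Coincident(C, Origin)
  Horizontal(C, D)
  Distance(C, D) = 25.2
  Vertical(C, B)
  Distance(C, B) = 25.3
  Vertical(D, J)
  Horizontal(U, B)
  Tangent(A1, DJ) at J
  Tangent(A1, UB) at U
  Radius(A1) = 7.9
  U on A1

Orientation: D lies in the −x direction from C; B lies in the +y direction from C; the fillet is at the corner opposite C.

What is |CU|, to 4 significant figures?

30.65

C is at the origin; C and D share the same y with |CD| = 25.2 and D on the −x side, so D = (-25.20, 0.000). C and B share the same x with |CB| = 25.3 and B on the +y side, so B = (0.000, 25.30). The virtual corner opposite C is at (-25.20, 25.30). A1 meets DJ tangentially, so WJ is at right angles to DJ and since A1 is tangent to UB there, WU ⟂ UB, with radius 7.9, so the center W sits 7.9 in from both sides at W = (-17.30, 17.40). That places the tangent points at J = (-25.20, 17.40) on DJ and U = (-17.30, 25.30) on UB. Then |CU| = |U − C| = 30.65.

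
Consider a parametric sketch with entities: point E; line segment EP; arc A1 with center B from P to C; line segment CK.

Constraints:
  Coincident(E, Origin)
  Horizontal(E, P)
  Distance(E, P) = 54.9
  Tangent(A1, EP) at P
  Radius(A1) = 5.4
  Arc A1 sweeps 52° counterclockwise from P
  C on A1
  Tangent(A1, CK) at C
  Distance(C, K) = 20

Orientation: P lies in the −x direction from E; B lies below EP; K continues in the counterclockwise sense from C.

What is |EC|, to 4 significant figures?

59.19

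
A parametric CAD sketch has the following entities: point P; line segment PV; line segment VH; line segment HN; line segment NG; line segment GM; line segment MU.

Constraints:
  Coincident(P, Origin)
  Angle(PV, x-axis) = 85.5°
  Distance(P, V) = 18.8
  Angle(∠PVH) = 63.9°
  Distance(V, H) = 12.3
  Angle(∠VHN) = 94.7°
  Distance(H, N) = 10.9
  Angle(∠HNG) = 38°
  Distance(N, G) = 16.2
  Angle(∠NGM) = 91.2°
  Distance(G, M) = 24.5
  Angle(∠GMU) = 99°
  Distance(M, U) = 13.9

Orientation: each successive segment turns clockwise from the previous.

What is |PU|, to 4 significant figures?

34.90

P is at the origin; PV runs at 85.5° with length 18.8, so V = (1.475, 18.74). ∠PVH = 63.9° gives VH at -30.60° from the x-axis; with |VH| = 12.3, H = (12.06, 12.48). ∠VHN = 94.7° gives HN at -115.9° from the x-axis; with |HN| = 10.9, N = (7.301, 2.676). ∠HNG = 38.0° gives NG at 102.1° from the x-axis; with |NG| = 16.2, G = (3.905, 18.52). ∠NGM = 91.2° gives GM at 13.30° from the x-axis; with |GM| = 24.5, M = (27.75, 24.15). ∠GMU = 99.0° gives MU at -67.70° from the x-axis; with |MU| = 13.9, U = (33.02, 11.29). Then |PU| = |U − P| = 34.90.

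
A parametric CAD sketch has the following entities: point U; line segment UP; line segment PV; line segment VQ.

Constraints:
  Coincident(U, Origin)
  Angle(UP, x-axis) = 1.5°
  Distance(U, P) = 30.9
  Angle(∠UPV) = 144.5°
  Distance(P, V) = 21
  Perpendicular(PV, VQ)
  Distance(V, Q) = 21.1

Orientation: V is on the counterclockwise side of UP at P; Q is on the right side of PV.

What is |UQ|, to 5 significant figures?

60.455

U is at the origin; UP runs at 1.5° with length 30.9, so P = 30.9·(cos 1.5°, sin 1.5°) = (30.889, 0.80887). ∠UPV = 144.5°, so PV runs at 1.5° + (180° − 144.5°) = 37.000° from the x-axis; with |PV| = 21.0, V = P + 21.0·(cos 37.000°, sin 37.000°) = (47.661, 13.447). PV is perpendicular to VQ; with |VQ| = 21.1 on the right of PV, Q = V + 21.1·(0.60182, -0.79864) = (60.359, -3.4042). Then |UQ| = |Q − U| = 60.455.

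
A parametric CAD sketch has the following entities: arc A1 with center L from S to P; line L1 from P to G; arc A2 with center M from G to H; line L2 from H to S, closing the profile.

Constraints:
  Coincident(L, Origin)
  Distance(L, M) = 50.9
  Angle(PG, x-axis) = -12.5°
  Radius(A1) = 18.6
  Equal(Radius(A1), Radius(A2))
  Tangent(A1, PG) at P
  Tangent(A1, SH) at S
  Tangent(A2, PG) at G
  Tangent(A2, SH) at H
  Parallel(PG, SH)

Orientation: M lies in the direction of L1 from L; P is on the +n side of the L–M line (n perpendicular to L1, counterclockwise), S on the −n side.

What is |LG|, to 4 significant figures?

54.19

The slot axis is L1's direction at -12.5°, so u = (cos -12.5°, sin -12.5°) = (0.9763, -0.2164) and n = (−sin -12.5°, cos -12.5°) = (0.2164, 0.9763). L is at the origin and M lies 50.9 along u from L, so M = 50.9·u = (49.69, -11.02). Tangency of A1 to both parallel lines with radius 18.6 puts P and S at L ± 18.6·n: P = (4.026, 18.16), S = (-4.026, -18.16). Equal radii place G and H the same way about M: G = M + 18.6·n = (53.72, 7.142), H = M − 18.6·n = (45.67, -29.18). Then |LG| = |G − L| = 54.19.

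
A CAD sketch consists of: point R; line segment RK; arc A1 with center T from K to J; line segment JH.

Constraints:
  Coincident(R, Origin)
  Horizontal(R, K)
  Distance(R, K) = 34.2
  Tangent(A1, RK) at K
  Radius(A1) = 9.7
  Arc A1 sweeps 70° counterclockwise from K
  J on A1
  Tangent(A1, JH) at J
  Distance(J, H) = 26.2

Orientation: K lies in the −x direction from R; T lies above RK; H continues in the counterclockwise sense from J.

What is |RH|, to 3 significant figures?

34.9

R is at the origin; RK is horizontal with |RK| = 34.2 and K on the −x side, so K = (-34.2, 0.00). Tangency of A1 to RK means the radius TK is perpendicular to RK, so T = K + (0, 9.7) = (-34.2, 9.70). On A1, K sits at bearing -90° from T; a 70° counterclockwise sweep puts J at bearing -20°, so J = T + 9.7·(cos -20°, sin -20°) = (-25.1, 6.38). The tangent condition forces TJ to be normal to JH, so JH runs along (−sin -20°, cos -20°); with |JH| = 26.2, H = (-16.1, 31.0). Then |RH| = |H − R| = 34.9.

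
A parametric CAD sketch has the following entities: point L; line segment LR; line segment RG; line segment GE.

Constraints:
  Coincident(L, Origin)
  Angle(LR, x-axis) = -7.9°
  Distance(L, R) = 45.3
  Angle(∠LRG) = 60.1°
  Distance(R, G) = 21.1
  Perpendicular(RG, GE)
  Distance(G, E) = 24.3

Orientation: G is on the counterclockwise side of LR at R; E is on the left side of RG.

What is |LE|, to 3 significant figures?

15.0

∠LRG = 60.1°, so RG runs at -7.9° + (180° − 60.1°) = 112° from the x-axis; with |RG| = 21.1, G = R + 21.1·(cos 112°, sin 112°) = (37.0, 13.3). The perpendicularity gives GE at right angles to RG; with |GE| = 24.3 on the left of RG, E = G + 24.3·(-0.927, -0.375) = (14.4, 4.23). Then |LE| = |E − L| = 15.0.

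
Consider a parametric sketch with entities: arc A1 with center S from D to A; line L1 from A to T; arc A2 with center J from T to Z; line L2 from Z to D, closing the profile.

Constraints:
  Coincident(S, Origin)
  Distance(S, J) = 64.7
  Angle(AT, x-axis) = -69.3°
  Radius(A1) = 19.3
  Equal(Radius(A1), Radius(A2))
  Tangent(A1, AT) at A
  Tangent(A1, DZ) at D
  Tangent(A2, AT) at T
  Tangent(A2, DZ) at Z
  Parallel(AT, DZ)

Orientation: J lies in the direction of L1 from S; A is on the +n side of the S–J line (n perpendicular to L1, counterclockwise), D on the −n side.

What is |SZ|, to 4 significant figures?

67.52

Tangency of A1 to both parallel lines with radius 19.3 puts A and D at S ± 19.3·n: A = (18.05, 6.822), D = (-18.05, -6.822). Equal radii place T and Z the same way about J: T = J + 19.3·n = (40.92, -53.70), Z = J − 19.3·n = (4.816, -67.35). Then |SZ| = |Z − S| = 67.52.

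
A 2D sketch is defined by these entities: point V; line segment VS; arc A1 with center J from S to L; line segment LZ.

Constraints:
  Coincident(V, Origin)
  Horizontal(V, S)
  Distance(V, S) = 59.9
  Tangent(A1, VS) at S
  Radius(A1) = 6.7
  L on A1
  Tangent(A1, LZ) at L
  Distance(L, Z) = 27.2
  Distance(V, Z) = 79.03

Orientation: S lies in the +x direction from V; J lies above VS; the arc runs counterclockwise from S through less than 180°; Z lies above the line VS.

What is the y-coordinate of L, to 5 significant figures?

5.2434

Checks: |JL| = 6.700 ✓; ∠(JL, LZ) = 90.00° ✓; |LZ| = 27.20 ✓; |VZ| = 79.03 ✓.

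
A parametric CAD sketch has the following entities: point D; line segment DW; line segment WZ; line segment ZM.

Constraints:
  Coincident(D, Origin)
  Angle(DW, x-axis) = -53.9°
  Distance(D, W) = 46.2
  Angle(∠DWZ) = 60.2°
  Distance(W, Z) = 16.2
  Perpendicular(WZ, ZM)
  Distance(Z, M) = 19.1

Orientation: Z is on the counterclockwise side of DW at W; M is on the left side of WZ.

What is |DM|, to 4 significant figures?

22.05

D is at the origin; DW runs at -53.9° with length 46.2, so W = 46.2·(cos -53.9°, sin -53.9°) = (27.22, -37.33). ∠DWZ = 60.2°, so WZ runs at -53.9° + (180° − 60.2°) = 65.90° from the x-axis; with |WZ| = 16.2, Z = W + 16.2·(cos 65.90°, sin 65.90°) = (33.84, -22.54). WZ ⟂ ZM; with |ZM| = 19.1 on the left of WZ, M = Z + 19.1·(-0.9128, 0.4083) = (16.40, -14.74). Then |DM| = |M − D| = 22.05.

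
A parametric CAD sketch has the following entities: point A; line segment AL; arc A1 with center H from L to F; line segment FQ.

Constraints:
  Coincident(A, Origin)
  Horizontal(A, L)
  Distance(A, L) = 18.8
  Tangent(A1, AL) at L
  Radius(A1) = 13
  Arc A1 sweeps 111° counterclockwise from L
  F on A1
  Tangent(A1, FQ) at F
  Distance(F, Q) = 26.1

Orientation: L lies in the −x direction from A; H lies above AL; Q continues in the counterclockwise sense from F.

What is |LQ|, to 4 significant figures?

42.12

A is at the origin; AL is horizontal with |AL| = 18.8 and L on the −x side, so L = (-18.80, 0.000). A1 meets AL tangentially, so HL is at right angles to AL, so H = L + (0, 13) = (-18.80, 13.00). On A1, L sits at bearing -90° from H; a 111° counterclockwise sweep puts F at bearing 21°, so F = H + 13.0·(cos 21°, sin 21°) = (-6.663, 17.66). Tangency of A1 to FQ means the radius HF is perpendicular to FQ, so FQ runs along (−sin 21°, cos 21°); with |FQ| = 26.1, Q = (-16.02, 42.03). Then |LQ| = |Q − L| = 42.12.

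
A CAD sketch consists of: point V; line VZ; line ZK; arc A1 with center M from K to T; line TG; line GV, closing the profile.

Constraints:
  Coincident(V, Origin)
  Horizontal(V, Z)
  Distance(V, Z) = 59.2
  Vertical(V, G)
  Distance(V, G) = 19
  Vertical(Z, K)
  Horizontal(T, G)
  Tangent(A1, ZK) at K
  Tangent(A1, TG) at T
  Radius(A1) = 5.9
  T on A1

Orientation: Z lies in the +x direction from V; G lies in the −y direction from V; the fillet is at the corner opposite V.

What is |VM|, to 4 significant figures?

54.89

VG is vertical with |VG| = 19.0 and G on the −y side, so G = (0.000, -19.00). The virtual corner opposite V is at (59.20, -19.00). Since A1 is tangent to ZK there, MK ⟂ ZK and the tangent condition forces MT to be normal to TG, with radius 5.9, so the center M sits 5.9 in from both sides at M = (53.30, -13.10). Then |VM| = |M − V| = 54.89.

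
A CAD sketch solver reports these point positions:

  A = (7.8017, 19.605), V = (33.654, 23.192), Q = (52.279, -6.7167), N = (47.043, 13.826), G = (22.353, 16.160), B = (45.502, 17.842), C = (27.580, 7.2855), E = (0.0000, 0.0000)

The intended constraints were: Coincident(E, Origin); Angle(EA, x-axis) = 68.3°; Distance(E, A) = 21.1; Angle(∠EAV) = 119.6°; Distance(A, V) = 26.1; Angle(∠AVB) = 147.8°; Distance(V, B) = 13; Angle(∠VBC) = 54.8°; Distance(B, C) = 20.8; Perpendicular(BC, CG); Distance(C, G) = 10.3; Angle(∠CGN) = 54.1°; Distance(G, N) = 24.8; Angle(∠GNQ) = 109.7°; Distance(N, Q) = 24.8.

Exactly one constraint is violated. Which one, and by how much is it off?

Distance(N, Q) = 24.8 — off by 3.60.

E = (0.00, 0.00) ✓; EA at 68.30° ✓; |EA| = 21.10 ✓; ∠EAV = 119.6° ✓; |AV| = 26.10 ✓; ∠AVB = 147.8° ✓; |VB| = 13.00 ✓; ∠VBC = 54.80° ✓; |BC| = 20.80 ✓; ∠(BC, CG) = 90.00° ✓; |CG| = 10.30 ✓; ∠CGN = 54.10° ✓; |GN| = 24.80 ✓; ∠GNQ = 109.7° ✓; |NQ| = 21.20 ✗.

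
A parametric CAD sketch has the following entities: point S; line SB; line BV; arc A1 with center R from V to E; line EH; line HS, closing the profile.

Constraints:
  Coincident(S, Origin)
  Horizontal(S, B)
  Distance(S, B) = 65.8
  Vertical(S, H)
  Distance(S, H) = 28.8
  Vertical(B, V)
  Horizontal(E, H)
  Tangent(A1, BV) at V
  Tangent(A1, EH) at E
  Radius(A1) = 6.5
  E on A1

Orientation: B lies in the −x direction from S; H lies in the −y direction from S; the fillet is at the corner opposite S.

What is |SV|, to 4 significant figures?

69.48

S is at the origin; S and B share the same y with |SB| = 65.8 and B on the −x side, so B = (-65.80, 0.000). S and H share the same x with |SH| = 28.8 and H on the −y side, so H = (0.000, -28.80). The virtual corner opposite S is at (-65.80, -28.80). The tangent condition forces RV to be normal to BV and A1 meets EH tangentially, so RE is at right angles to EH, with radius 6.5, so the center R sits 6.5 in from both sides at R = (-59.30, -22.30). That places the tangent points at V = (-65.80, -22.30) on BV and E = (-59.30, -28.80) on EH. Then |SV| = |V − S| = 69.48.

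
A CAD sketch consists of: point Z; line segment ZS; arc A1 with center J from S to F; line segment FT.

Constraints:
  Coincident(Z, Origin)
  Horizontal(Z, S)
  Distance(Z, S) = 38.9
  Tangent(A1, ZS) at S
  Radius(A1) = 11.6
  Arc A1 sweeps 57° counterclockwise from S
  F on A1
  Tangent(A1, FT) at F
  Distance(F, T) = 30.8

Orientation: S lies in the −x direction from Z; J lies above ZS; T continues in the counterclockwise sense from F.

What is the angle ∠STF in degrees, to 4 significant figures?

7.426°

Z is at the origin; Z and S share the same y with |ZS| = 38.9 and S on the −x side, so S = (-38.90, 0.000). A1 meets ZS tangentially, so JS is at right angles to ZS, so J = S + (0, 11.6) = (-38.90, 11.60). On A1, S sits at bearing -90° from J; a 57° counterclockwise sweep puts F at bearing -33°, so F = J + 11.6·(cos -33°, sin -33°) = (-29.17, 5.282). Since A1 is tangent to FT there, JF ⟂ FT, so FT runs along (−sin -33°, cos -33°); with |FT| = 30.8, T = (-12.40, 31.11). Then cos ∠STF = TS·TF / (|TS||TF|), giving 7.426°.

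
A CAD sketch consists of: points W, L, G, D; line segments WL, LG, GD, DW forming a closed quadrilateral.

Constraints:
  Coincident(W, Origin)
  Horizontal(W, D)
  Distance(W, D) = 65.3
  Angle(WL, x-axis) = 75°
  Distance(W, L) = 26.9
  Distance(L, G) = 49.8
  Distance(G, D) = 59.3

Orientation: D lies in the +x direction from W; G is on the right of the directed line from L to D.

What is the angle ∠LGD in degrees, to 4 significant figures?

71.05°

Checks: |LG| = 49.80 ✓; |GD| = 59.30 ✓.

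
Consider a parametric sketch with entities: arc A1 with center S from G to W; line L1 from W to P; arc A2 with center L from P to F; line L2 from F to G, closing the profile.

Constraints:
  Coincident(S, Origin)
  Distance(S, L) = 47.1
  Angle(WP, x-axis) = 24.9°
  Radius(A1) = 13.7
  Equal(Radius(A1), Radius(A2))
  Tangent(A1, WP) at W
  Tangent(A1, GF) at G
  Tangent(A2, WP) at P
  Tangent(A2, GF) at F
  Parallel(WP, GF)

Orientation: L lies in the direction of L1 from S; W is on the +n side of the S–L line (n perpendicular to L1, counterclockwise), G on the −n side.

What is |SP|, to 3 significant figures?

49.1

The slot axis is L1's direction at 24.9°, so u = (cos 24.9°, sin 24.9°) = (0.907, 0.421) and n = (−sin 24.9°, cos 24.9°) = (-0.421, 0.907). S is at the origin and L lies 47.1 along u from S, so L = 47.1·u = (42.7, 19.8). Tangency of A1 to both parallel lines with radius 13.7 puts W and G at S ± 13.7·n: W = (-5.77, 12.4), G = (5.77, -12.4). Equal radii place P and F the same way about L: P = L + 13.7·n = (37.0, 32.3), F = L − 13.7·n = (48.5, 7.40). Then |SP| = |P − S| = 49.1.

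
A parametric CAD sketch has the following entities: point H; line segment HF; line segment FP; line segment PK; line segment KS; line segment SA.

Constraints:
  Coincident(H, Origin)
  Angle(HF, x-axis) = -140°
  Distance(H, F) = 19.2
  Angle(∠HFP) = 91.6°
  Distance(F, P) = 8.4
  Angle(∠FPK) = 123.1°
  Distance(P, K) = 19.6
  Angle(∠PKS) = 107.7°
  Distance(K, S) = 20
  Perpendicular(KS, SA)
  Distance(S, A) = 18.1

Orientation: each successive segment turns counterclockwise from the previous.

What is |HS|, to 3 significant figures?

14.5

∠FPK = 123.1° gives PK at 5.30° from the x-axis; with |PK| = 19.6, K = (10.0, -17.1). ∠PKS = 107.7° gives KS at 77.6° from the x-axis; with |KS| = 20.0, S = (14.3, 2.42). Then |HS| = |S − H| = 14.5.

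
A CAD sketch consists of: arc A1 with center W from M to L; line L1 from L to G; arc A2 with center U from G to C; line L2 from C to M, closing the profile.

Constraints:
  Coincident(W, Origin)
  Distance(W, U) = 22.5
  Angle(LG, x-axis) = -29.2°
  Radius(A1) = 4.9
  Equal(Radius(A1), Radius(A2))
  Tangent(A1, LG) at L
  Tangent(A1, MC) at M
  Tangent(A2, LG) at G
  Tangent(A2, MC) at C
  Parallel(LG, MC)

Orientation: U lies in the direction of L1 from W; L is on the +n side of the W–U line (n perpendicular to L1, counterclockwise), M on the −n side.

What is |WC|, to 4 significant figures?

23.03

Tangency of A1 to both parallel lines with radius 4.9 puts L and M at W ± 4.9·n: L = (2.391, 4.277), M = (-2.391, -4.277). Equal radii place G and C the same way about U: G = U + 4.9·n = (22.03, -6.700), C = U − 4.9·n = (17.25, -15.25). Then |WC| = |C − W| = 23.03.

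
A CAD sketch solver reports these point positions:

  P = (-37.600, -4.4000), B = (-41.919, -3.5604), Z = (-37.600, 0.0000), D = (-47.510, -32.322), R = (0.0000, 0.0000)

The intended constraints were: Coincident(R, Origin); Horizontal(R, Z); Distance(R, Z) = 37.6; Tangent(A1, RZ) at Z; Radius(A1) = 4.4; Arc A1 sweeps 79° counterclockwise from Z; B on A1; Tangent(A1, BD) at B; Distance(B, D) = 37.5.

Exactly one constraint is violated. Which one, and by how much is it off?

Distance(B, D) = 37.5 — off by 8.20.

R = (0.00, 0.00) ✓; R.y = 0.00, Z.y = 0.00 ✓; |RZ| = 37.60 ✓; ∠(PZ, ZR) = 90.00° ✓; |PZ| = 4.400 ✓; bearing(P→B) − bearing(P→Z) = 79.00° ✓; |PB| = 4.400 ✓; ∠(PB, BD) = 90.00° ✓; |BD| = 29.30 ✗.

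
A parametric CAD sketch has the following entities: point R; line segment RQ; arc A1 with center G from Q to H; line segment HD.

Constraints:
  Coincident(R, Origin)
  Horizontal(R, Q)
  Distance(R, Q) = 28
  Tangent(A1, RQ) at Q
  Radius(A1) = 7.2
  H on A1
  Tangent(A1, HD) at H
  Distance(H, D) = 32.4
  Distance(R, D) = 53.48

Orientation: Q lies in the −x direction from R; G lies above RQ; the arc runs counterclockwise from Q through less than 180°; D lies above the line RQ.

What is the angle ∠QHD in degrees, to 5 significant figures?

121.58°

Checks: R.y = 0.00, Q.y = 0.00 ✓; |RQ| = 28.00 ✓; |GH| = 7.200 ✓; ∠(GH, HD) = 90.00° ✓; |HD| = 32.40 ✓; |RD| = 53.48 ✓.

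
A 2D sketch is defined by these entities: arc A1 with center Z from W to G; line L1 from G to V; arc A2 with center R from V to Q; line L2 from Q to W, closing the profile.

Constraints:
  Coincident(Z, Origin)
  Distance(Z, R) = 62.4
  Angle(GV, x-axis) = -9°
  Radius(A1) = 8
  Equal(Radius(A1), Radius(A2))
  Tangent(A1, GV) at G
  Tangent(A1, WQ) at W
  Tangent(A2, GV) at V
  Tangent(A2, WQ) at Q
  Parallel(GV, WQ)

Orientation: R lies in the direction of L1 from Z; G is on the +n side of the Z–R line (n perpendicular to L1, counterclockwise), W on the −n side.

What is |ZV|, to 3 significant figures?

62.9

The slot axis is L1's direction at -9.0°, so u = (cos -9.0°, sin -9.0°) = (0.988, -0.156) and n = (−sin -9.0°, cos -9.0°) = (0.156, 0.988). Z is at the origin and R lies 62.4 along u from Z, so R = 62.4·u = (61.6, -9.76). Tangency of A1 to both parallel lines with radius 8.0 puts G and W at Z ± 8.0·n: G = (1.25, 7.90), W = (-1.25, -7.90). Equal radii place V and Q the same way about R: V = R + 8.0·n = (62.9, -1.86), Q = R − 8.0·n = (60.4, -17.7). Then |ZV| = |V − Z| = 62.9.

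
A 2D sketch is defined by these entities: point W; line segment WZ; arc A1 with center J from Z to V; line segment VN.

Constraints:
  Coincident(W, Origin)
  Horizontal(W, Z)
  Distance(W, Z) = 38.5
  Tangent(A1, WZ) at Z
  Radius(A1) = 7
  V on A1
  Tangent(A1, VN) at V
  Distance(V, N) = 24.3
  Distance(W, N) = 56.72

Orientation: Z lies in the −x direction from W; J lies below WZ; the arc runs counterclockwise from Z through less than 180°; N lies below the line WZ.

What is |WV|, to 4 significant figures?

45.90

W is at the origin; WZ is horizontal with |WZ| = 38.5 and Z on the −x side, so Z = (-38.50, 0.000). The tangent condition forces JZ to be normal to WZ, so J = Z + (0, -7) = (-38.50, -7.000). Since JV ⟂ VN (tangency), |JN| = √(7.0² + 24.3²) = 25.29 regardless of where V sits on A1. So N lies on both circle(W, 56.72) and circle(J, 25.29); the below-WZ intersection is N = (-47.82, -30.51). V is the foot of the tangent from N: V = (-45.47, -6.324).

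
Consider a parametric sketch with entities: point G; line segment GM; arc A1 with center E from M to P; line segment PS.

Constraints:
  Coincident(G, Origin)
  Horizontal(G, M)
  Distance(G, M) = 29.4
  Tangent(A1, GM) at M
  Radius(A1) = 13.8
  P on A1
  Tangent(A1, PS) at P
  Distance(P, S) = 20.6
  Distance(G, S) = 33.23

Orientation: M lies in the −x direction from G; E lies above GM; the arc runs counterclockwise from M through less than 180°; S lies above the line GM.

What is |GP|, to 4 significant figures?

19.31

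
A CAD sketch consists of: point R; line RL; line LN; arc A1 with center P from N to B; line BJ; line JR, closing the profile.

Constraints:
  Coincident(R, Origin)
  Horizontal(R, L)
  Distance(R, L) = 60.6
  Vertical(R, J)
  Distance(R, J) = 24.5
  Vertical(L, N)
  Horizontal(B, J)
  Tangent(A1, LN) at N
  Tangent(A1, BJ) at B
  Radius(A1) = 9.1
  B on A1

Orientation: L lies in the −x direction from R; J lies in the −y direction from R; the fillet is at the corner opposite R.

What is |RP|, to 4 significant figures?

53.75

R is at the origin; R and L share the same y with |RL| = 60.6 and L on the −x side, so L = (-60.60, 0.000). R and J share the same x with |RJ| = 24.5 and J on the −y side, so J = (0.000, -24.50). The virtual corner opposite R is at (-60.60, -24.50). Tangency of A1 to LN means the radius PN is perpendicular to LN and A1 meets BJ tangentially, so PB is at right angles to BJ, with radius 9.1, so the center P sits 9.1 in from both sides at P = (-51.50, -15.40). Then |RP| = |P − R| = 53.75.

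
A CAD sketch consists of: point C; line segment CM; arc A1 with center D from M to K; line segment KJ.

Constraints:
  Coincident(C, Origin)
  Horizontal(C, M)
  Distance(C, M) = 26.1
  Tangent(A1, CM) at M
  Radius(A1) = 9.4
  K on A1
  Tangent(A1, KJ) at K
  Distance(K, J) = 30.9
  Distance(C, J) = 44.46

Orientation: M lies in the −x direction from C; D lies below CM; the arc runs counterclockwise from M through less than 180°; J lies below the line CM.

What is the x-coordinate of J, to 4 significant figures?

-17.98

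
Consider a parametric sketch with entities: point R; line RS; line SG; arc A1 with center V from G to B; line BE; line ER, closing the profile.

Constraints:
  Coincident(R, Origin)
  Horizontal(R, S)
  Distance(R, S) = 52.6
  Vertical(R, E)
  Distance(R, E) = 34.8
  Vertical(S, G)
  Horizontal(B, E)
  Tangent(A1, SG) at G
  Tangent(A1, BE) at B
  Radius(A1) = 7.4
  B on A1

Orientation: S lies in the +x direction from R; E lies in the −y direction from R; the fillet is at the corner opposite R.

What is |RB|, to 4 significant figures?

57.04

The virtual corner opposite R is at (52.60, -34.80). The tangent condition forces VG to be normal to SG and A1 meets BE tangentially, so VB is at right angles to BE, with radius 7.4, so the center V sits 7.4 in from both sides at V = (45.20, -27.40). That places the tangent points at G = (52.60, -27.40) on SG and B = (45.20, -34.80) on BE. Then |RB| = |B − R| = 57.04.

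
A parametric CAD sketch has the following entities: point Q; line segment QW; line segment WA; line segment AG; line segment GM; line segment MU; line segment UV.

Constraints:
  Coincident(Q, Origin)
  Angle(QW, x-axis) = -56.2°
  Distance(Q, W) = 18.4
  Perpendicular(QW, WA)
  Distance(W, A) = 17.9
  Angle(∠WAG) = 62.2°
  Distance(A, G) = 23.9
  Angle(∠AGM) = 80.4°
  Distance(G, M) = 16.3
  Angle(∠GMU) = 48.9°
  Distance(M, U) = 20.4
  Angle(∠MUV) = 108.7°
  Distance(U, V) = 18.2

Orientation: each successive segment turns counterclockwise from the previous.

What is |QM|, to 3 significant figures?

9.47

Q is at the origin; QW runs at -56.2° with length 18.4, so W = (10.2, -15.3). QW is perpendicular to WA, so WA runs at 33.8°; with |WA| = 17.9, A = (25.1, -5.33). ∠WAG = 62.2° gives AG at 152° from the x-axis; with |AG| = 23.9, G = (4.09, 6.03). ∠AGM = 80.4° gives GM at -109° from the x-axis; with |GM| = 16.3, M = (-1.17, -9.40). Then |QM| = |M − Q| = 9.47.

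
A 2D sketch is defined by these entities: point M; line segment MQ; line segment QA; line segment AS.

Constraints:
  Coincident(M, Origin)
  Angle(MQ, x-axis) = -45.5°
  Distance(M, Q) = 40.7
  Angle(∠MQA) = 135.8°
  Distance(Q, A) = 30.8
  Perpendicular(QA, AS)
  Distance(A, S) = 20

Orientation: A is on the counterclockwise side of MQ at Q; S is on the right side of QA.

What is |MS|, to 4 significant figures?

77.06

M is at the origin; MQ runs at -45.5° with length 40.7, so Q = 40.7·(cos -45.5°, sin -45.5°) = (28.53, -29.03). ∠MQA = 135.8°, so QA runs at -45.5° + (180° − 135.8°) = -1.300° from the x-axis; with |QA| = 30.8, A = Q + 30.8·(cos -1.300°, sin -1.300°) = (59.32, -29.73). QA is perpendicular to AS; with |AS| = 20.0 on the right of QA, S = A + 20.0·(-0.02269, -0.9997) = (58.87, -49.72). Then |MS| = |S − M| = 77.06.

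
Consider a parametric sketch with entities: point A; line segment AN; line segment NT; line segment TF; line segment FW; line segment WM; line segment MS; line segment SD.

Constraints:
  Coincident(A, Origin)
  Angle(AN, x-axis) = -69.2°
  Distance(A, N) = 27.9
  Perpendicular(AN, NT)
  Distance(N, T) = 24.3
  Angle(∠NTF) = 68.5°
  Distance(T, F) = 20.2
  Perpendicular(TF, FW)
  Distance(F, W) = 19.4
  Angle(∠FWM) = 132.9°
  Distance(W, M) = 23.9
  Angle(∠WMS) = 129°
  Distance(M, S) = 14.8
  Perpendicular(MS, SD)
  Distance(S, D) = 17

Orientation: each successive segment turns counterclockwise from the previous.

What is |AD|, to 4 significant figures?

44.64

∠WMS = 129.0° gives MS at -39.60° from the x-axis; with |MS| = 14.8, S = (15.83, -48.90). The perpendicularity gives SD at right angles to MS, so SD runs at 50.40°; with |SD| = 17.0, D = (26.67, -35.80). Then |AD| = |D − A| = 44.64.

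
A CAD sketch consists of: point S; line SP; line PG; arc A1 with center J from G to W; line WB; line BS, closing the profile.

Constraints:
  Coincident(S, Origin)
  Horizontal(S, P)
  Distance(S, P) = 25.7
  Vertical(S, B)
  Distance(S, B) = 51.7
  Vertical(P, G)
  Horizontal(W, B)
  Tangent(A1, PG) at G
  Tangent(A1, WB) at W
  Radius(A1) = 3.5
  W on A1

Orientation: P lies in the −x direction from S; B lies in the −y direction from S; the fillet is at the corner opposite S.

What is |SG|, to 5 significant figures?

54.624

The virtual corner opposite S is at (-25.700, -51.700). Since A1 is tangent to PG there, JG ⟂ PG and tangency of A1 to WB means the radius JW is perpendicular to WB, with radius 3.5, so the center J sits 3.5 in from both sides at J = (-22.200, -48.200). That places the tangent points at G = (-25.700, -48.200) on PG and W = (-22.200, -51.700) on WB. Then |SG| = |G − S| = 54.624.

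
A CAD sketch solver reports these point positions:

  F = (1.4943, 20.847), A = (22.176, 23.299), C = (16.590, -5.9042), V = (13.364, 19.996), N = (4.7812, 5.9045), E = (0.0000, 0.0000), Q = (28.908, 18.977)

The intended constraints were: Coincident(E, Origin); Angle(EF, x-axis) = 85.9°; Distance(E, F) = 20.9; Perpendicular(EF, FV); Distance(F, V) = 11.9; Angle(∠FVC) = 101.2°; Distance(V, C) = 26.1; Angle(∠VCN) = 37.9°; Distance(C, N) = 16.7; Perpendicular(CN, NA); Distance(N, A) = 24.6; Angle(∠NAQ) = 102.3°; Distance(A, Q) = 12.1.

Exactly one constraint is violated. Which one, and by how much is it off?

Distance(A, Q) = 12.1 — off by 4.10.

E = (0.00, 0.00) ✓; EF at 85.90° ✓; |EF| = 20.90 ✓; ∠(EF, FV) = 90.00° ✓; |FV| = 11.90 ✓; ∠FVC = 101.2° ✓; |VC| = 26.10 ✓; ∠VCN = 37.90° ✓; |CN| = 16.70 ✓; ∠(CN, NA) = 90.00° ✓; |NA| = 24.60 ✓; ∠NAQ = 102.3° ✓; |AQ| = 8.000 ✗.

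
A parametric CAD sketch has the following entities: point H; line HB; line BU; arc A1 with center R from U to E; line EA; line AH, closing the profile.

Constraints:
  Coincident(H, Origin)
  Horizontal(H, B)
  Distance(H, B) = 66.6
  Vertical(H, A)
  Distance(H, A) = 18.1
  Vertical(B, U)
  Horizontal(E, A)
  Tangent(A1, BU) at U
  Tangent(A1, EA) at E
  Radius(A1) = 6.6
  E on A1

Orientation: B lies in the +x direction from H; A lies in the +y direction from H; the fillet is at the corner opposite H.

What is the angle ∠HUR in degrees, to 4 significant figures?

9.797°

H is at the origin; HB is horizontal with |HB| = 66.6 and B on the +x side, so B = (66.60, 0.000). H and A share the same x with |HA| = 18.1 and A on the +y side, so A = (0.000, 18.10). The virtual corner opposite H is at (66.60, 18.10). Tangency of A1 to BU means the radius RU is perpendicular to BU and since A1 is tangent to EA there, RE ⟂ EA, with radius 6.6, so the center R sits 6.6 in from both sides at R = (60.00, 11.50). That places the tangent points at U = (66.60, 11.50) on BU and E = (60.00, 18.10) on EA. Then cos ∠HUR = UH·UR / (|UH||UR|), giving 9.797°.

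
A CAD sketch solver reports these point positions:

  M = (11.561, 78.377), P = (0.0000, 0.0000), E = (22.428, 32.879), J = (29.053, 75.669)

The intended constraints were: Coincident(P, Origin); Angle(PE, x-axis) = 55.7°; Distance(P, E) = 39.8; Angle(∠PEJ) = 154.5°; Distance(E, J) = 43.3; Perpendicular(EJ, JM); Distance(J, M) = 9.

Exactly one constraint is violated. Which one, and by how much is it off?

Distance(J, M) = 9 — off by 8.70.

P = (0.00, 0.00) ✓; PE at 55.70° ✓; |PE| = 39.80 ✓; ∠PEJ = 154.5° ✓; |EJ| = 43.30 ✓; ∠(EJ, JM) = 90.00° ✓; |JM| = 17.70 ✗.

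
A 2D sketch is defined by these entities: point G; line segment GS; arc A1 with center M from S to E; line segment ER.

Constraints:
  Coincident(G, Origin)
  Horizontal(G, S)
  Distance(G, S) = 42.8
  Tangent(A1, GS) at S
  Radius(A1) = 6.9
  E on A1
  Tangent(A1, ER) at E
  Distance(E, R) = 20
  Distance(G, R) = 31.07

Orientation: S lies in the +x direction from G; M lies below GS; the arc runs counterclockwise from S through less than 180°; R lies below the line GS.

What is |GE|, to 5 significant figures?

37.460

Checks: |MS| = 6.900 ✓; |ME| = 6.900 ✓; ∠(ME, ER) = 90.00° ✓; |ER| = 20.00 ✓; |GR| = 31.07 ✓.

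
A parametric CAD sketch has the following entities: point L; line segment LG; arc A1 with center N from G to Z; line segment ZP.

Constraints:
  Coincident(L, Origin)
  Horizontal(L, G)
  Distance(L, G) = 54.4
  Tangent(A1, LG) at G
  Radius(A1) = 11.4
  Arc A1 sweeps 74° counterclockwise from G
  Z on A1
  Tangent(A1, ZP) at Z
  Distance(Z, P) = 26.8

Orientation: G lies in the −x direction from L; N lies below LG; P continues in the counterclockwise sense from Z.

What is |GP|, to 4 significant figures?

38.65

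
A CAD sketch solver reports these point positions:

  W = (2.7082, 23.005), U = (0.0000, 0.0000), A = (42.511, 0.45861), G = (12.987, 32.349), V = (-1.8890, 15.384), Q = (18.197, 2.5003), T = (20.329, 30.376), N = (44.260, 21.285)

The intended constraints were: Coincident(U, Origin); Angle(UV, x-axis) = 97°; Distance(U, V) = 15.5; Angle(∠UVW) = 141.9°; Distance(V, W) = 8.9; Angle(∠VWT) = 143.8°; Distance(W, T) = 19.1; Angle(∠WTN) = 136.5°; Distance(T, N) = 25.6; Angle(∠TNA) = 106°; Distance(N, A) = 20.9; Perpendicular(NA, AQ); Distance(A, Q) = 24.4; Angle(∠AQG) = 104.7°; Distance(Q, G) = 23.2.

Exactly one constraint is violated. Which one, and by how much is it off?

Distance(Q, G) = 23.2 — off by 7.10.

U = (0.00, 0.00) ✓; UV at 97.00° ✓; |UV| = 15.50 ✓; ∠UVW = 141.9° ✓; |VW| = 8.900 ✓; ∠VWT = 143.8° ✓; |WT| = 19.10 ✓; ∠WTN = 136.5° ✓; |TN| = 25.60 ✓; ∠TNA = 106.0° ✓; |NA| = 20.90 ✓; ∠(NA, AQ) = 90.00° ✓; |AQ| = 24.40 ✓; ∠AQG = 104.7° ✓; |QG| = 30.30 ✗.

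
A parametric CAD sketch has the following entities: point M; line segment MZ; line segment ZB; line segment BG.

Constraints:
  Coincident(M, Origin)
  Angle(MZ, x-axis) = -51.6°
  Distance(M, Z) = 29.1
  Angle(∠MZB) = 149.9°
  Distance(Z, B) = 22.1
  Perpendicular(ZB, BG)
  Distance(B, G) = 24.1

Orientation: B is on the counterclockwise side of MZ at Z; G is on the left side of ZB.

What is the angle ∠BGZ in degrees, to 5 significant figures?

42.521°

M is at the origin; MZ runs at -51.6° with length 29.1, so Z = 29.1·(cos -51.6°, sin -51.6°) = (18.075, -22.805). ∠MZB = 149.9°, so ZB runs at -51.6° + (180° − 149.9°) = -21.500° from the x-axis; with |ZB| = 22.1, B = Z + 22.1·(cos -21.500°, sin -21.500°) = (38.638, -30.905). ZB is perpendicular to BG; with |BG| = 24.1 on the left of ZB, G = B + 24.1·(0.36650, 0.93042) = (47.470, -8.4821). Then cos ∠BGZ = GB·GZ / (|GB||GZ|), giving 42.521°.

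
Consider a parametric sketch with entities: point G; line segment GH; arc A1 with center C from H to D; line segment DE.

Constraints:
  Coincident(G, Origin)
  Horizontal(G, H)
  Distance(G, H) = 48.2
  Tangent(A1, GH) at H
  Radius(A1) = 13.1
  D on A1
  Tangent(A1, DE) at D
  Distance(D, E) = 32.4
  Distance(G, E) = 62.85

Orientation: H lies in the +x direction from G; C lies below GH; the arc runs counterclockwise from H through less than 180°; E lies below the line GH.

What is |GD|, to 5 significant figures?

38.585

G is at the origin; GH is horizontal with |GH| = 48.2 and H on the +x side, so H = (48.200, 0.0000). Tangency of A1 to GH means the radius CH is perpendicular to GH, so C = H + (0, -13.1) = (48.200, -13.100). Since CD ⟂ DE (tangency), |CE| = √(13.1² + 32.4²) = 34.948 regardless of where D sits on A1. So E lies on both circle(G, 62.85) and circle(C, 34.948); the below-GH intersection is E = (41.314, -47.363). D is the foot of the tangent from E: D = (35.326, -15.521).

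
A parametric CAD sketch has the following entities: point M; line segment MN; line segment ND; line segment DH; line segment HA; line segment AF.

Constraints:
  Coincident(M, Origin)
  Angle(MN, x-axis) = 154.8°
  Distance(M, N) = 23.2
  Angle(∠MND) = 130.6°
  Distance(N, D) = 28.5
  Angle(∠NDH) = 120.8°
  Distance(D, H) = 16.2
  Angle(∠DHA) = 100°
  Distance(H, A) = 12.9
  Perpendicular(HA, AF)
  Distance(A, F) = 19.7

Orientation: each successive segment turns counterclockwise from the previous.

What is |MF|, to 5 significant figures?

30.977

M is at the origin; MN runs at 154.8° with length 23.2, so N = (-20.992, 9.8781). ∠MND = 130.6° gives ND at -155.80° from the x-axis; with |ND| = 28.5, D = (-46.987, -1.8047). ∠NDH = 120.8° gives DH at -96.600° from the x-axis; with |DH| = 16.2, H = (-48.849, -17.897). ∠DHA = 100.0° gives HA at -16.600° from the x-axis; with |HA| = 12.9, A = (-36.487, -21.583). HA ⟂ AF, so AF runs at 73.400°; with |AF| = 19.7, F = (-30.859, -2.7038). Then |MF| = |F − M| = 30.977.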